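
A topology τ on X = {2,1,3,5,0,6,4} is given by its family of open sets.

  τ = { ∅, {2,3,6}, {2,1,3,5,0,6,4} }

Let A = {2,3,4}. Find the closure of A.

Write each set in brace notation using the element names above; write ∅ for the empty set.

complement {1,5,0,6}; its interior ∅; cl(A) = X∖∅ = {2,1,3,5,0,6,4}

{2,1,3,5,0,6,4}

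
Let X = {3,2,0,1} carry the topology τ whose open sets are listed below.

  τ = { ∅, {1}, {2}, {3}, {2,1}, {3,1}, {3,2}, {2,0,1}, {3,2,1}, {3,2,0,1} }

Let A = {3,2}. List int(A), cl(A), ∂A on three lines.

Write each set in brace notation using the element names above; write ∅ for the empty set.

int(A) = {3,2}
cl(A)  = {3,2,0}
∂A     = {0}

U open, U⊆A: ∅, {2}, {3}, {3,2}. int(A) = ⋃ = {3,2}
X∖A={0,1}, int(X∖A)={1}, hence cl(A)={3,2,0}
∂A: remove int from cl → {0}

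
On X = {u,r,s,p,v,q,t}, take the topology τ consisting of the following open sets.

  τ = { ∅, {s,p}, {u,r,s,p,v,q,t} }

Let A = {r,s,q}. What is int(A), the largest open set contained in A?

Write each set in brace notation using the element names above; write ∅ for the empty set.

∅

interior: largest open inside A is ∅ (from ∅)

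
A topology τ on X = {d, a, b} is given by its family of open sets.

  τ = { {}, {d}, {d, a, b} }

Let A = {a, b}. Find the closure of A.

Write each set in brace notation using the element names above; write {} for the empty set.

{a, b}

cl via duality: int({d}) = {d}, so X∖{d} = {a, b}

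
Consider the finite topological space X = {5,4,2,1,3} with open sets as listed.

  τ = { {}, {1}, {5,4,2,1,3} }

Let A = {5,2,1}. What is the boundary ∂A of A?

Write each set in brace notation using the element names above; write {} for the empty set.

{5,4,2,3}

U open, U⊆A: {}, {1}. int(A) = ⋃ = {1}
X∖A={4,3}, int(X∖A)={}, hence cl(A)={5,4,2,1,3}
∂A: remove int from cl → {5,4,2,3}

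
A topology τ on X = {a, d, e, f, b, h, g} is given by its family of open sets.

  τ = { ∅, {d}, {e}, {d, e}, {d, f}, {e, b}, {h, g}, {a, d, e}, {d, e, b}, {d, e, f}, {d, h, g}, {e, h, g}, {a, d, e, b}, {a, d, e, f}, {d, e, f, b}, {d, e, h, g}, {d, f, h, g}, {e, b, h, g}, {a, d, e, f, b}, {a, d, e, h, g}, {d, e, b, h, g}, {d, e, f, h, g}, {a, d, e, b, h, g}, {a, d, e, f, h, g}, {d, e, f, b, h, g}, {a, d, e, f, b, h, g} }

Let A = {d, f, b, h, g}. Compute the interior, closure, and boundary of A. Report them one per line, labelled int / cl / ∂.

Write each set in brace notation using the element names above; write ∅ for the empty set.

open subsets of A: ∅, {d}, {h, g}, {d, f}, {d, h, g}, {d, f, h, g}; so int(A) = {d, f, h, g}
closure: X∖int(X∖A) = X∖{e} = {a, d, f, b, h, g}
∂A = {a, d, f, b, h, g} minus {d, f, h, g} = {a, b}

int(A) = {d, f, h, g}
cl(A)  = {a, d, f, b, h, g}
∂A     = {a, b}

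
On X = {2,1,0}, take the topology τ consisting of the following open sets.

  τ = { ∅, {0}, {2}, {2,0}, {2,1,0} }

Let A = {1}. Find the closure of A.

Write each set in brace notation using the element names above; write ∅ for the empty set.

{1}

closure: X∖int(X∖A) = X∖{2,0} = {1}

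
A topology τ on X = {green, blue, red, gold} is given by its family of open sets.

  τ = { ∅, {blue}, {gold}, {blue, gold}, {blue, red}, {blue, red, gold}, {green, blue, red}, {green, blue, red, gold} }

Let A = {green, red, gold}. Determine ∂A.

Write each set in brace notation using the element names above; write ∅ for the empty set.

open subsets of A: ∅, {gold}; so int(A) = {gold}
closure: X∖int(X∖A) = X∖{blue} = {green, red, gold}
∂A = {green, red, gold} minus {gold} = {green, red}

{green, red}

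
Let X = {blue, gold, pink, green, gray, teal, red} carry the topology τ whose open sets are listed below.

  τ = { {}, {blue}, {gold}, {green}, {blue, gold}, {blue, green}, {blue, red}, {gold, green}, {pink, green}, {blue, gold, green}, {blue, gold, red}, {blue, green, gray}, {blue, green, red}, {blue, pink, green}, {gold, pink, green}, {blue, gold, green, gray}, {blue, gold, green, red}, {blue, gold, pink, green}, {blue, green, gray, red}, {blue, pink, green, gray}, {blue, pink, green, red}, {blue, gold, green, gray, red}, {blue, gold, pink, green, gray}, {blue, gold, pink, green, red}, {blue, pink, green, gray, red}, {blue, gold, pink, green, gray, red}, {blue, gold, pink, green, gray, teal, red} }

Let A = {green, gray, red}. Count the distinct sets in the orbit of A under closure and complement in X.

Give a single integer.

complement {blue, gold, pink, teal}; its interior {blue, gold}; cl(A) = X∖{blue, gold} = {pink, green, gray, teal, red}
With k = closure, c = complement:
  1. A     = {green, gray, red}
  2. kA    = {pink, green, gray, teal, red}
  3. cA    = {blue, gold, pink, teal}
  4. ckA   = {blue, gold}
  5. kcA   = {blue, gold, pink, gray, teal, red}
  6. kckA  = {blue, gold, gray, teal, red}
  7. ckcA  = {green}
  8. ckckA = {pink, green}
  9. kckcA = {pink, green, gray, teal}
  10. ckckcA = {blue, gold, red}
k, c of each give nothing new

10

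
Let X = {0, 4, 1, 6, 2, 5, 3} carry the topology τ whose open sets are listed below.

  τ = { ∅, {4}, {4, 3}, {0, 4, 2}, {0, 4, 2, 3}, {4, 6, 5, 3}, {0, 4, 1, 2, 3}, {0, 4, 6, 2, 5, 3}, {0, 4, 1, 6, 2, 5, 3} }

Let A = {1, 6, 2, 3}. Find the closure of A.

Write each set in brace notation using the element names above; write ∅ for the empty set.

X∖A={0, 4, 5}, int(X∖A)={4}, hence cl(A)={0, 1, 6, 2, 5, 3}

{0, 1, 6, 2, 5, 3}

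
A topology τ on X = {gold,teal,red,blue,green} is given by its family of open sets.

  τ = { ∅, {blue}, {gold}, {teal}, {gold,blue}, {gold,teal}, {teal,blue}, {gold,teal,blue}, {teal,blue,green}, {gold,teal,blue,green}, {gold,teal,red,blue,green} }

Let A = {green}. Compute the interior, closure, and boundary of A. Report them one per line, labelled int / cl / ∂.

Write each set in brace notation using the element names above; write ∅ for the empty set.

opens ⊆ A: ∅; union → int = ∅
complement {gold,teal,red,blue}; its interior {gold,teal,blue}; cl(A) = X∖{gold,teal,blue} = {red,green}
boundary = {red,green} ∖ ∅ = {red,green}

int(A) = ∅
cl(A)  = {red,green}
∂A     = {red,green}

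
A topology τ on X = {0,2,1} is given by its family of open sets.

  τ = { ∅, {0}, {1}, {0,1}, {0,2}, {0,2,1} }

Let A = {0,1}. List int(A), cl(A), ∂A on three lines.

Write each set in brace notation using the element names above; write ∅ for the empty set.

open subsets of A: ∅, {0}, {1}, {0,1}; so int(A) = {0,1}
closure: X∖int(X∖A) = X∖∅ = {0,2,1}
∂A = {0,2,1} minus {0,1} = {2}

int(A) = {0,1}
cl(A)  = {0,2,1}
∂A     = {2}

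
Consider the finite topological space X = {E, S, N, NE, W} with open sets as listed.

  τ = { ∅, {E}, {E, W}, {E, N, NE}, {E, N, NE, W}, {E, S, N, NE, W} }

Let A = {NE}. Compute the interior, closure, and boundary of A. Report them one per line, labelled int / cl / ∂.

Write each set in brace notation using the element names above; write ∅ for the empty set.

int(A) = ∅
cl(A)  = {S, N, NE}
∂A     = {S, N, NE}

opens ⊆ A: ∅; union → int = ∅
complement {E, S, N, W}; its interior {E, W}; cl(A) = X∖{E, W} = {S, N, NE}
boundary = {S, N, NE} ∖ ∅ = {S, N, NE}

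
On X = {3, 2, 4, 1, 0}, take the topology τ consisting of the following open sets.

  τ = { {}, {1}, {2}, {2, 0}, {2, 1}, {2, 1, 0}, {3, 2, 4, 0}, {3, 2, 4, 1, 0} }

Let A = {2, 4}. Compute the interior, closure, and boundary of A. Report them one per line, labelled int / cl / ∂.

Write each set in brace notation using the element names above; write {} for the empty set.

int(A) = {2}
cl(A)  = {3, 2, 4, 0}
∂A     = {3, 4, 0}

interior: largest open inside A is {2} (from {}, {2})
cl via duality: int({3, 1, 0}) = {1}, so X∖{1} = {3, 2, 4, 0}
cl∖int = {3, 4, 0}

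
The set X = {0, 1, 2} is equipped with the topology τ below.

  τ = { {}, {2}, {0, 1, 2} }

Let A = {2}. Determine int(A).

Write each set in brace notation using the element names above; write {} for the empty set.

{2}

opens ⊆ A: {}, {2}; union → int = {2}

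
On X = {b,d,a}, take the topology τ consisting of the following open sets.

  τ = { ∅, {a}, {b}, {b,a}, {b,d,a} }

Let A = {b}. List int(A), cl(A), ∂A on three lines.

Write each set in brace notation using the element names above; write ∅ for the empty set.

int(A) = {b}
cl(A)  = {b,d}
∂A     = {d}

open subsets of A: ∅, {b}; so int(A) = {b}
closure: X∖int(X∖A) = X∖{a} = {b,d}
∂A = {b,d} minus {b} = {d}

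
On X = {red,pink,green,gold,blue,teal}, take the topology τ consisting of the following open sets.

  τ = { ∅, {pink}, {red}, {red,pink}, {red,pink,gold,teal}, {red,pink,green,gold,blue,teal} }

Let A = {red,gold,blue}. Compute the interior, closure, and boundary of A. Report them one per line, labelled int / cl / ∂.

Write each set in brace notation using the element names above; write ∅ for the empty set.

U open, U⊆A: ∅, {red}. int(A) = ⋃ = {red}
X∖A={pink,green,teal}, int(X∖A)={pink}, hence cl(A)={red,green,gold,blue,teal}
∂A: remove int from cl → {green,gold,blue,teal}

int(A) = {red}
cl(A)  = {red,green,gold,blue,teal}
∂A     = {green,gold,blue,teal}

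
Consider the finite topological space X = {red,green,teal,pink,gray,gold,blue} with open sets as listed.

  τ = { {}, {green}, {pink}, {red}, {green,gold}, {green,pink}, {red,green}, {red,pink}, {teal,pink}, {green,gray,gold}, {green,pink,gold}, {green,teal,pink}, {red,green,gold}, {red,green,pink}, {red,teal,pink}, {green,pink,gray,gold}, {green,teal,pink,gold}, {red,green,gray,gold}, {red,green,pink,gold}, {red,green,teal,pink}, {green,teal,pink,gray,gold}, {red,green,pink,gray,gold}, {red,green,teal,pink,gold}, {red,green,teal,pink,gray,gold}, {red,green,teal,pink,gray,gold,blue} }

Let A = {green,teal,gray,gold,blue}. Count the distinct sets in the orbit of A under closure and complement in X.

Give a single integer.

6

closure: X∖int(X∖A) = X∖{red,pink} = {green,teal,gray,gold,blue}
Let k=closure and c=complement:
  1. A     = {green,teal,gray,gold,blue}
  2. cA    = {red,pink}
  3. kcA   = {red,teal,pink,blue}
  4. ckcA  = {green,gray,gold}
  5. kckcA = {green,gray,gold,blue}
  6. ckckcA = {red,teal,pink}
— saturated at 6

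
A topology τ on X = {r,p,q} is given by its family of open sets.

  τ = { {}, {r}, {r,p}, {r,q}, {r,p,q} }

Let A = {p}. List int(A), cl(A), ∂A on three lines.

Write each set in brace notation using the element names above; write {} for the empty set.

open subsets of A: {}; so int(A) = {}
closure: X∖int(X∖A) = X∖{r,q} = {p}
∂A = {p} minus {} = {p}

int(A) = {}
cl(A)  = {p}
∂A     = {p}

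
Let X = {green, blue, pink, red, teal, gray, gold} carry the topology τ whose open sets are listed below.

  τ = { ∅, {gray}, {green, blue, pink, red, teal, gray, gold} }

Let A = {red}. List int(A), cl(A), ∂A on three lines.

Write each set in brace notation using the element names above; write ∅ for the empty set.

open subsets of A: ∅; so int(A) = ∅
closure: X∖int(X∖A) = X∖{gray} = {green, blue, pink, red, teal, gold}
∂A = {green, blue, pink, red, teal, gold} minus ∅ = {green, blue, pink, red, teal, gold}

int(A) = ∅
cl(A)  = {green, blue, pink, red, teal, gold}
∂A     = {green, blue, pink, red, teal, gold}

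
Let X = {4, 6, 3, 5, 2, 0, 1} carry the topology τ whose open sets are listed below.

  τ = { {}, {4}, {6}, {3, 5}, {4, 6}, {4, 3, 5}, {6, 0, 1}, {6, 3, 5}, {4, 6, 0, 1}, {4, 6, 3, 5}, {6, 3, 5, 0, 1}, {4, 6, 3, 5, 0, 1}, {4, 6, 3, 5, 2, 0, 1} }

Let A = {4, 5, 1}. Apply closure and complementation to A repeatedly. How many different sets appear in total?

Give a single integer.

cl via duality: int({6, 3, 2, 0}) = {6}, so X∖{6} = {4, 3, 5, 2, 0, 1}
Write k for closure, c for complement:
  1. A     = {4, 5, 1}
  2. kA    = {4, 3, 5, 2, 0, 1}
  3. cA    = {6, 3, 2, 0}
  4. ckA   = {6}
  5. kcA   = {6, 3, 5, 2, 0, 1}
  6. kckA  = {6, 2, 0, 1}
  7. ckcA  = {4}
  8. ckckA = {4, 3, 5}
  9. kckcA = {4, 2}
  10. kckckA = {4, 3, 5, 2}
  11. ckckcA = {6, 3, 5, 0, 1}
  12. ckckckA = {6, 0, 1}
applying k or c yields no new set

12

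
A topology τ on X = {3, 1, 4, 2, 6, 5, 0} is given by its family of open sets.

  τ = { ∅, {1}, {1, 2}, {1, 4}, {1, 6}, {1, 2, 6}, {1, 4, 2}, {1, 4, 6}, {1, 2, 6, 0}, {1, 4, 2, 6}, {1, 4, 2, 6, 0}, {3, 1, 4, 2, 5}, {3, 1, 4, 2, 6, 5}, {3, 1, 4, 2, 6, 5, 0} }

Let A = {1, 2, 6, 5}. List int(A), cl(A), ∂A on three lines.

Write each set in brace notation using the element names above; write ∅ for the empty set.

opens ⊆ A: ∅, {1}, {1, 2}, {1, 6}, {1, 2, 6}; union → int = {1, 2, 6}
complement {3, 4, 0}; its interior ∅; cl(A) = X∖∅ = {3, 1, 4, 2, 6, 5, 0}
boundary = {3, 1, 4, 2, 6, 5, 0} ∖ {1, 2, 6} = {3, 4, 5, 0}

int(A) = {1, 2, 6}
cl(A)  = {3, 1, 4, 2, 6, 5, 0}
∂A     = {3, 4, 5, 0}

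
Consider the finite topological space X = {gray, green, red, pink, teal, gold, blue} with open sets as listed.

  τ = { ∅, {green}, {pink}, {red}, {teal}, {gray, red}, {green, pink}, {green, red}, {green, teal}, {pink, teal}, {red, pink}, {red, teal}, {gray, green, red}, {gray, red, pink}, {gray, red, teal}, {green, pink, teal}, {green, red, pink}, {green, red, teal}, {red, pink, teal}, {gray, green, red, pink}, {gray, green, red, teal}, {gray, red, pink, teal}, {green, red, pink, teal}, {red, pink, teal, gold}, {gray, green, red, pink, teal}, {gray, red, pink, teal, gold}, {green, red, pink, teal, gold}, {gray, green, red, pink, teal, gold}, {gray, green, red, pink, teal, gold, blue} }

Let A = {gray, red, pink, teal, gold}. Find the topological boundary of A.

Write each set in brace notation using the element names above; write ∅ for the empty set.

{blue}

interior: largest open inside A is {gray, red, pink, teal, gold} (from ∅, {pink}, {red}, {teal}, {red, pink}, {red, teal}, {pink, teal}, {gray, red}, {red, pink, teal}, {gray, red, teal}, {gray, red, pink}, {red, pink, teal, gold}, {gray, red, pink, teal}, {gray, red, pink, teal, gold})
cl via duality: int({green, blue}) = {green}, so X∖{green} = {gray, red, pink, teal, gold, blue}
cl∖int = {blue}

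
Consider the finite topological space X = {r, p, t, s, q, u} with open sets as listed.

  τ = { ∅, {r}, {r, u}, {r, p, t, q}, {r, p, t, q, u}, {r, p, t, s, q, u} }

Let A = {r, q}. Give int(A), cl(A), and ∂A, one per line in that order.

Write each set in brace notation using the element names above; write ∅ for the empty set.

opens ⊆ A: ∅, {r}; union → int = {r}
complement {p, t, s, u}; its interior ∅; cl(A) = X∖∅ = {r, p, t, s, q, u}
boundary = {r, p, t, s, q, u} ∖ {r} = {p, t, s, q, u}

int(A) = {r}
cl(A)  = {r, p, t, s, q, u}
∂A     = {p, t, s, q, u}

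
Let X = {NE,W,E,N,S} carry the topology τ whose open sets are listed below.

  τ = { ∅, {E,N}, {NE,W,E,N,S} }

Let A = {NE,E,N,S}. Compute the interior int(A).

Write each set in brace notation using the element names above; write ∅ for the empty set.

{E,N}

interior: largest open inside A is {E,N} (from ∅, {E,N})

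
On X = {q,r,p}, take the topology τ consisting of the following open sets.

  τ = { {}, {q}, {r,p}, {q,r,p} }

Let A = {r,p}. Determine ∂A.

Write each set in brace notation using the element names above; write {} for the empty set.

{}

interior: largest open inside A is {r,p} (from {}, {r,p})
cl via duality: int({q}) = {q}, so X∖{q} = {r,p}
cl∖int = {}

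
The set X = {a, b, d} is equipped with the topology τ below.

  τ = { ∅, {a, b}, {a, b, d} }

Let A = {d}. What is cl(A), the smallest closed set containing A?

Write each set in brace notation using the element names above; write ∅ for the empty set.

{d}

X∖A={a, b}, int(X∖A)={a, b}, hence cl(A)={d}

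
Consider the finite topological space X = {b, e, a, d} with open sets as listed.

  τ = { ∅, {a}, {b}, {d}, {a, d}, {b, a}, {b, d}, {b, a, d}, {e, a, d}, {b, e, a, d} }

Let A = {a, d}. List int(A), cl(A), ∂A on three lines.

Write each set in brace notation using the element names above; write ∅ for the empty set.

U open, U⊆A: ∅, {d}, {a}, {a, d}. int(A) = ⋃ = {a, d}
X∖A={b, e}, int(X∖A)={b}, hence cl(A)={e, a, d}
∂A: remove int from cl → {e}

int(A) = {a, d}
cl(A)  = {e, a, d}
∂A     = {e}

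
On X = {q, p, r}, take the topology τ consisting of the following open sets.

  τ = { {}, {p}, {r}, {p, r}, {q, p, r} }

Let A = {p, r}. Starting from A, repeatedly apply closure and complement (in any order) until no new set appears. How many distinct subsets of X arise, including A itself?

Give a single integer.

4

X∖A={q}, int(X∖A)={}, hence cl(A)={q, p, r}
Orbit (k=closure, c=complement):
  1. A     = {p, r}
  2. kA    = {q, p, r}
  3. cA    = {q}
  4. ckA   = {}
(closed under both — stop)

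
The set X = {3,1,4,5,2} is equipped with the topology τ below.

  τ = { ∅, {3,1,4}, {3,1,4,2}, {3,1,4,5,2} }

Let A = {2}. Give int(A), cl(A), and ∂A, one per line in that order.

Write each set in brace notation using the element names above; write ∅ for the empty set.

int(A) = ∅
cl(A)  = {5,2}
∂A     = {5,2}

opens ⊆ A: ∅; union → int = ∅
complement {3,1,4,5}; its interior {3,1,4}; cl(A) = X∖{3,1,4} = {5,2}
boundary = {5,2} ∖ ∅ = {5,2}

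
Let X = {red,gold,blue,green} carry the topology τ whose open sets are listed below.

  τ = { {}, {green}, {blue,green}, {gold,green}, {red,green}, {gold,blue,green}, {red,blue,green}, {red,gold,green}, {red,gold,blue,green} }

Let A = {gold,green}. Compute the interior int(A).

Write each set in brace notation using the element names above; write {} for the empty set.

{gold,green}

interior: largest open inside A is {gold,green} (from {}, {green}, {gold,green})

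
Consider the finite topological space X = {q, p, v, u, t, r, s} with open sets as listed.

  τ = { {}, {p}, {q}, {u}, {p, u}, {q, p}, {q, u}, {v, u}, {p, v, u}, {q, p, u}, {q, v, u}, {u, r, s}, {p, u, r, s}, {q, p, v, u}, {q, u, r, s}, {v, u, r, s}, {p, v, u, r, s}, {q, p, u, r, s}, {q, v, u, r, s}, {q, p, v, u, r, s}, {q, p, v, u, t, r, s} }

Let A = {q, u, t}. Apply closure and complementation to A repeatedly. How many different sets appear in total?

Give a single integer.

closure: X∖int(X∖A) = X∖{p} = {q, v, u, t, r, s}
Let k=closure and c=complement:
  1. A     = {q, u, t}
  2. kA    = {q, v, u, t, r, s}
  3. cA    = {p, v, r, s}
  4. ckA   = {p}
  5. kcA   = {p, v, t, r, s}
  6. kckA  = {p, t}
  7. ckcA  = {q, u}
  8. ckckA = {q, v, u, r, s}
— saturated at 8

8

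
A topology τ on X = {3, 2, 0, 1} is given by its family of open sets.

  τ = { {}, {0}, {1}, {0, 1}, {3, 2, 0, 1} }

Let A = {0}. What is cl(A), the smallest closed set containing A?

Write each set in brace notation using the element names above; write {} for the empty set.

cl via duality: int({3, 2, 1}) = {1}, so X∖{1} = {3, 2, 0}

{3, 2, 0}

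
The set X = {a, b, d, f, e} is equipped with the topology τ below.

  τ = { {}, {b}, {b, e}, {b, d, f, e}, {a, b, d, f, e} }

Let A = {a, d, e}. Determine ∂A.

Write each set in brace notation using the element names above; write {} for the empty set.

{a, d, f, e}

opens ⊆ A: {}; union → int = {}
complement {b, f}; its interior {b}; cl(A) = X∖{b} = {a, d, f, e}
boundary = {a, d, f, e} ∖ {} = {a, d, f, e}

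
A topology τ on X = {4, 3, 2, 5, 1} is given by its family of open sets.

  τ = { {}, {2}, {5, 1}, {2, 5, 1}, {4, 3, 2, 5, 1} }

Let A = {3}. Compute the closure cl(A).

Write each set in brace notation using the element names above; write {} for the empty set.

closure: X∖int(X∖A) = X∖{2, 5, 1} = {4, 3}

{4, 3}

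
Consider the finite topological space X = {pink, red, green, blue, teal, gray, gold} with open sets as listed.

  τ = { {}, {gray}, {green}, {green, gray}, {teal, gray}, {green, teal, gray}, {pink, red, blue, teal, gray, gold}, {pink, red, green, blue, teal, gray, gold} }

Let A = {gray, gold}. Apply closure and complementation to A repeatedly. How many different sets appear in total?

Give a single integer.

complement {pink, red, green, blue, teal}; its interior {green}; cl(A) = X∖{green} = {pink, red, blue, teal, gray, gold}
With k = closure, c = complement:
  1. A     = {gray, gold}
  2. kA    = {pink, red, blue, teal, gray, gold}
  3. cA    = {pink, red, green, blue, teal}
  4. ckA   = {green}
  5. kcA   = {pink, red, green, blue, teal, gold}
  6. ckcA  = {gray}
k, c of each give nothing new

6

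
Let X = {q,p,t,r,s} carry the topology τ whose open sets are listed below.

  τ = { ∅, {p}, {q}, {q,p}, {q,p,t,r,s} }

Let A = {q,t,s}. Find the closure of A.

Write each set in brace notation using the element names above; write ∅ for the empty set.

{q,t,r,s}

complement {p,r}; its interior {p}; cl(A) = X∖{p} = {q,t,r,s}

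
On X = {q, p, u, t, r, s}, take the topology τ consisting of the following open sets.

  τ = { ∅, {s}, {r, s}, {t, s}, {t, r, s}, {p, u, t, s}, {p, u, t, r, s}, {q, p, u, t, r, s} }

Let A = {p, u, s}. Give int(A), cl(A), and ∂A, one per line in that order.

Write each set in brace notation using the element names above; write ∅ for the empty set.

open subsets of A: ∅, {s}; so int(A) = {s}
closure: X∖int(X∖A) = X∖∅ = {q, p, u, t, r, s}
∂A = {q, p, u, t, r, s} minus {s} = {q, p, u, t, r}

int(A) = {s}
cl(A)  = {q, p, u, t, r, s}
∂A     = {q, p, u, t, r}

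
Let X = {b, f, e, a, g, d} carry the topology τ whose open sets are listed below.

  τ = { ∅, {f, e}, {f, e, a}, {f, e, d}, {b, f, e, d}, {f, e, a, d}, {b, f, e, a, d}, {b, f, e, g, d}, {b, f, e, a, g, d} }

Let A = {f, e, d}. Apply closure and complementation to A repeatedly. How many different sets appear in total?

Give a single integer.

4

X∖A={b, a, g}, int(X∖A)=∅, hence cl(A)={b, f, e, a, g, d}
Orbit (k=closure, c=complement):
  1. A     = {f, e, d}
  2. kA    = {b, f, e, a, g, d}
  3. cA    = {b, a, g}
  4. ckA   = ∅
(closed under both — stop)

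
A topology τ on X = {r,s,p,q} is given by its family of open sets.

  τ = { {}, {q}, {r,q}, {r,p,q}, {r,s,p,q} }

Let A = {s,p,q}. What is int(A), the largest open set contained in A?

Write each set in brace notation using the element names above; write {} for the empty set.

{q}

open subsets of A: {}, {q}; so int(A) = {q}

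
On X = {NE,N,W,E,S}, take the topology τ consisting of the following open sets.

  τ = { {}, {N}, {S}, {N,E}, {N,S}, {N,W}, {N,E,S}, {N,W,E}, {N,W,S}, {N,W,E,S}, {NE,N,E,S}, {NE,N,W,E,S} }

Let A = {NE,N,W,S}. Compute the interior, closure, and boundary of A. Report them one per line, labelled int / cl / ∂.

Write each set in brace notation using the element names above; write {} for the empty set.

int(A) = {N,W,S}
cl(A)  = {NE,N,W,E,S}
∂A     = {NE,E}

interior: largest open inside A is {N,W,S} (from {}, {S}, {N}, {N,S}, {N,W}, {N,W,S})
cl via duality: int({E}) = {}, so X∖{} = {NE,N,W,E,S}
cl∖int = {NE,E}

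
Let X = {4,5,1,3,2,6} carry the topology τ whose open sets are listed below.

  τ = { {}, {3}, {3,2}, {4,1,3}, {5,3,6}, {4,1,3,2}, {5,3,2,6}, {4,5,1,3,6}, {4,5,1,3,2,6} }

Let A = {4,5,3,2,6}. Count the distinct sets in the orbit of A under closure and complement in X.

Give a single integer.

X∖A={1}, int(X∖A)={}, hence cl(A)={4,5,1,3,2,6}
Orbit (k=closure, c=complement):
  1. A     = {4,5,3,2,6}
  2. kA    = {4,5,1,3,2,6}
  3. cA    = {1}
  4. ckA   = {}
  5. kcA   = {4,1}
  6. ckcA  = {5,3,2,6}
(closed under both — stop)

6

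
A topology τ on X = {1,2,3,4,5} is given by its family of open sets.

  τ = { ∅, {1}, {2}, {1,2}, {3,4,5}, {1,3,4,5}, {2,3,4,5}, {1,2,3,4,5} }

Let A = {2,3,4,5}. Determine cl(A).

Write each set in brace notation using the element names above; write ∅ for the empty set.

{2,3,4,5}

cl via duality: int({1}) = {1}, so X∖{1} = {2,3,4,5}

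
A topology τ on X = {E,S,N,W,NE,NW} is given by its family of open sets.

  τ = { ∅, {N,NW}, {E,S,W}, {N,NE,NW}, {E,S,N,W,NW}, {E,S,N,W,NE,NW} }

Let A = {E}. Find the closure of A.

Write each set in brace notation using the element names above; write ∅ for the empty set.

X∖A={S,N,W,NE,NW}, int(X∖A)={N,NE,NW}, hence cl(A)={E,S,W}

{E,S,W}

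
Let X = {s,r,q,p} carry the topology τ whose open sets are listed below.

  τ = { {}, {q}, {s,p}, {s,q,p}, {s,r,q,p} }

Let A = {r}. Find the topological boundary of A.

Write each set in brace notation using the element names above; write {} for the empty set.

{r}

interior: largest open inside A is {} (from {})
cl via duality: int({s,q,p}) = {s,q,p}, so X∖{s,q,p} = {r}
cl∖int = {r}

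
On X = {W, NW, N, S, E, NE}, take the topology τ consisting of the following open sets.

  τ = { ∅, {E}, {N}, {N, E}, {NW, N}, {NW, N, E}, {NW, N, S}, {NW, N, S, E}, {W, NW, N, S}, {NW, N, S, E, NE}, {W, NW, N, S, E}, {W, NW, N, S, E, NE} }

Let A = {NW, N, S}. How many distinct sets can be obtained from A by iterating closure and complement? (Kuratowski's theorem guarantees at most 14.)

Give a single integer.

closure: X∖int(X∖A) = X∖{E} = {W, NW, N, S, NE}
Let k=closure and c=complement:
  1. A     = {NW, N, S}
  2. kA    = {W, NW, N, S, NE}
  3. cA    = {W, E, NE}
  4. ckA   = {E}
  5. kckA  = {E, NE}
  6. ckckA = {W, NW, N, S}
— saturated at 6

6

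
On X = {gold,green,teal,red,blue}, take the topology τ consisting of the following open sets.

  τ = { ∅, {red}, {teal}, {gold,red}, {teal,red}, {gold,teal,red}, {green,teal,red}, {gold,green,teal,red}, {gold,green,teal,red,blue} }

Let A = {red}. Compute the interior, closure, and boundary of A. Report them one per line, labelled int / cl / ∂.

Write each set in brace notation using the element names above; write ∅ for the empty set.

int(A) = {red}
cl(A)  = {gold,green,red,blue}
∂A     = {gold,green,blue}

open subsets of A: ∅, {red}; so int(A) = {red}
closure: X∖int(X∖A) = X∖{teal} = {gold,green,red,blue}
∂A = {gold,green,red,blue} minus {red} = {gold,green,blue}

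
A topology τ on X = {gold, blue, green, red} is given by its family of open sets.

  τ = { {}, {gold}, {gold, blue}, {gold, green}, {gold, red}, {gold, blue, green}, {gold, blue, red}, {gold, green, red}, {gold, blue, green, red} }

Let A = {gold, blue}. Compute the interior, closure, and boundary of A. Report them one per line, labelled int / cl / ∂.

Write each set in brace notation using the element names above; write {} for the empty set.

int(A) = {gold, blue}
cl(A)  = {gold, blue, green, red}
∂A     = {green, red}

interior: largest open inside A is {gold, blue} (from {}, {gold}, {gold, blue})
cl via duality: int({green, red}) = {}, so X∖{} = {gold, blue, green, red}
cl∖int = {green, red}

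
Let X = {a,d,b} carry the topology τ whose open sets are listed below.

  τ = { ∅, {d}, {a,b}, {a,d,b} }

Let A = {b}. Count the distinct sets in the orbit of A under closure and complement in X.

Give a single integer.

6

closure: X∖int(X∖A) = X∖{d} = {a,b}
Let k=closure and c=complement:
  1. A     = {b}
  2. kA    = {a,b}
  3. cA    = {a,d}
  4. ckA   = {d}
  5. kcA   = {a,d,b}
  6. ckcA  = ∅
— saturated at 6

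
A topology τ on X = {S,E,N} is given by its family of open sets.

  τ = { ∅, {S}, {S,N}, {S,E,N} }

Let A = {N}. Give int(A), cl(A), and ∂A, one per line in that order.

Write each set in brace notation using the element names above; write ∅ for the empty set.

open subsets of A: ∅; so int(A) = ∅
closure: X∖int(X∖A) = X∖{S} = {E,N}
∂A = {E,N} minus ∅ = {E,N}

int(A) = ∅
cl(A)  = {E,N}
∂A     = {E,N}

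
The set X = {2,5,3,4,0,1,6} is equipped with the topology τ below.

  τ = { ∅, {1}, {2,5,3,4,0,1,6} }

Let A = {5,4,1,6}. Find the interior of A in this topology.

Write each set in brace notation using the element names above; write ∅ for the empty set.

{1}

U open, U⊆A: ∅, {1}. int(A) = ⋃ = {1}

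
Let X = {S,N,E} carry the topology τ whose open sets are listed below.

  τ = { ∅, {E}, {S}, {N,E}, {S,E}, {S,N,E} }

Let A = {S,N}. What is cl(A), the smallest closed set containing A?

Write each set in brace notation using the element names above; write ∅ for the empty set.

closure: X∖int(X∖A) = X∖{E} = {S,N}

{S,N}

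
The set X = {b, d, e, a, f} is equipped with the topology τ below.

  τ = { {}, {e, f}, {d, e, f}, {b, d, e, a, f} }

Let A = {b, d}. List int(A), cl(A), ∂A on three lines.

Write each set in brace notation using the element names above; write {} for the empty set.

opens ⊆ A: {}; union → int = {}
complement {e, a, f}; its interior {e, f}; cl(A) = X∖{e, f} = {b, d, a}
boundary = {b, d, a} ∖ {} = {b, d, a}

int(A) = {}
cl(A)  = {b, d, a}
∂A     = {b, d, a}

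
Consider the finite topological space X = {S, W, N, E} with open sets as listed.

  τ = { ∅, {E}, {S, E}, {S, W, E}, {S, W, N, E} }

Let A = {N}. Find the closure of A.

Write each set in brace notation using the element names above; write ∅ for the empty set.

cl via duality: int({S, W, E}) = {S, W, E}, so X∖{S, W, E} = {N}

{N}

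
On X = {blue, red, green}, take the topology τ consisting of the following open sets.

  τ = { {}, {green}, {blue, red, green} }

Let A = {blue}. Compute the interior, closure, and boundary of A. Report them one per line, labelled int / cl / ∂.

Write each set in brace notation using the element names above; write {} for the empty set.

U open, U⊆A: {}. int(A) = ⋃ = {}
X∖A={red, green}, int(X∖A)={green}, hence cl(A)={blue, red}
∂A: remove int from cl → {blue, red}

int(A) = {}
cl(A)  = {blue, red}
∂A     = {blue, red}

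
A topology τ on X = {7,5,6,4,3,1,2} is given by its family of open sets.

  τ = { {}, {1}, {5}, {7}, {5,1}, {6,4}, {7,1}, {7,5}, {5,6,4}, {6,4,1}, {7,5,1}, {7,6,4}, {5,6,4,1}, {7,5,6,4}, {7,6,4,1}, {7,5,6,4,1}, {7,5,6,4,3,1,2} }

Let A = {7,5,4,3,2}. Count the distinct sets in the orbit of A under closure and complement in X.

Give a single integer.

10

closure: X∖int(X∖A) = X∖{1} = {7,5,6,4,3,2}
Let k=closure and c=complement:
  1. A     = {7,5,4,3,2}
  2. kA    = {7,5,6,4,3,2}
  3. cA    = {6,1}
  4. ckA   = {1}
  5. kcA   = {6,4,3,1,2}
  6. kckA  = {3,1,2}
  7. ckcA  = {7,5}
  8. ckckA = {7,5,6,4}
  9. kckcA = {7,5,3,2}
  10. ckckcA = {6,4,1}
— saturated at 10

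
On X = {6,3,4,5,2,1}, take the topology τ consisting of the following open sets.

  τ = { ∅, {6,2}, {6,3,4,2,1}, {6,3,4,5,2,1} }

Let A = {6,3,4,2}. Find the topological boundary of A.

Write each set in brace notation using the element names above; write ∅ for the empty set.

{3,4,5,1}

opens ⊆ A: ∅, {6,2}; union → int = {6,2}
complement {5,1}; its interior ∅; cl(A) = X∖∅ = {6,3,4,5,2,1}
boundary = {6,3,4,5,2,1} ∖ {6,2} = {3,4,5,1}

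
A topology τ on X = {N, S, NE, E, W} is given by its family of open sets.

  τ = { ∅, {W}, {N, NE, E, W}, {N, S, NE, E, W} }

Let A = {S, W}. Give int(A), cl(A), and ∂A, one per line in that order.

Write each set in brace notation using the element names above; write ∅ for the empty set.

int(A) = {W}
cl(A)  = {N, S, NE, E, W}
∂A     = {N, S, NE, E}

interior: largest open inside A is {W} (from ∅, {W})
cl via duality: int({N, NE, E}) = ∅, so X∖∅ = {N, S, NE, E, W}
cl∖int = {N, S, NE, E}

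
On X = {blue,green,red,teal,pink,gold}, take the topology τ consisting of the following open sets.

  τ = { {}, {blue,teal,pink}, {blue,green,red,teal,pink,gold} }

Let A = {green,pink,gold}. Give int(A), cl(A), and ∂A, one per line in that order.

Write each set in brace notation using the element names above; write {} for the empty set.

U open, U⊆A: {}. int(A) = ⋃ = {}
X∖A={blue,red,teal}, int(X∖A)={}, hence cl(A)={blue,green,red,teal,pink,gold}
∂A: remove int from cl → {blue,green,red,teal,pink,gold}

int(A) = {}
cl(A)  = {blue,green,red,teal,pink,gold}
∂A     = {blue,green,red,teal,pink,gold}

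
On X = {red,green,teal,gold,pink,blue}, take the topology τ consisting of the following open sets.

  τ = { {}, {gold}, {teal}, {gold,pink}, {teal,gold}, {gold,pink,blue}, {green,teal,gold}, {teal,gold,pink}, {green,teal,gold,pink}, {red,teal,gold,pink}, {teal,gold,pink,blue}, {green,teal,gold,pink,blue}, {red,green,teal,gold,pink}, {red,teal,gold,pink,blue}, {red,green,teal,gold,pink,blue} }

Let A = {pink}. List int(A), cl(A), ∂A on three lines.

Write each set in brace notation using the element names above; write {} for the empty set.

int(A) = {}
cl(A)  = {red,pink,blue}
∂A     = {red,pink,blue}

U open, U⊆A: {}. int(A) = ⋃ = {}
X∖A={red,green,teal,gold,blue}, int(X∖A)={green,teal,gold}, hence cl(A)={red,pink,blue}
∂A: remove int from cl → {red,pink,blue}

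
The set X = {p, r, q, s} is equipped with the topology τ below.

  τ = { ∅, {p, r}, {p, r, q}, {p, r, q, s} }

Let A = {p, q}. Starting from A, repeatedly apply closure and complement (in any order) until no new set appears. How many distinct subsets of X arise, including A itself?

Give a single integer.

closure: X∖int(X∖A) = X∖∅ = {p, r, q, s}
Let k=closure and c=complement:
  1. A     = {p, q}
  2. kA    = {p, r, q, s}
  3. cA    = {r, s}
  4. ckA   = ∅
— saturated at 4

4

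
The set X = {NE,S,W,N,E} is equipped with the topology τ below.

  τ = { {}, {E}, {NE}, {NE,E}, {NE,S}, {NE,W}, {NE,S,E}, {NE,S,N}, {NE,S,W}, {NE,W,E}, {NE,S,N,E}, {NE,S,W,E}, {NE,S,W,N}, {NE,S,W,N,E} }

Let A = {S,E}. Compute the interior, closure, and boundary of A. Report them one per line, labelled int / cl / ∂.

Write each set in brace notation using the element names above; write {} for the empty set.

int(A) = {E}
cl(A)  = {S,N,E}
∂A     = {S,N}

U open, U⊆A: {}, {E}. int(A) = ⋃ = {E}
X∖A={NE,W,N}, int(X∖A)={NE,W}, hence cl(A)={S,N,E}
∂A: remove int from cl → {S,N}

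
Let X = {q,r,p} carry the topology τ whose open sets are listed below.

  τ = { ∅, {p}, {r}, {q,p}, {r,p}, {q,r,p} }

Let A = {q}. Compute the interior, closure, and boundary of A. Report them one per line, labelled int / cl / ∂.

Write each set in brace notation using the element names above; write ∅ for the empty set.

interior: largest open inside A is ∅ (from ∅)
cl via duality: int({r,p}) = {r,p}, so X∖{r,p} = {q}
cl∖int = {q}

int(A) = ∅
cl(A)  = {q}
∂A     = {q}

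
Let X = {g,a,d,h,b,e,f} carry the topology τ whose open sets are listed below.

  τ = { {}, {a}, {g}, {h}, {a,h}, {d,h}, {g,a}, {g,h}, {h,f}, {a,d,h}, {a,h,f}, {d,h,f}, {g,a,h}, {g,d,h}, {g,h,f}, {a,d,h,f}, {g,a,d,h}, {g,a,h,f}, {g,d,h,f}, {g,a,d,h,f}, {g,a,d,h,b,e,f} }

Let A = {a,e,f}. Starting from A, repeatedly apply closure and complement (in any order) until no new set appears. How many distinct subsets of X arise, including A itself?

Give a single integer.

complement {g,d,h,b}; its interior {g,d,h}; cl(A) = X∖{g,d,h} = {a,b,e,f}
With k = closure, c = complement:
  1. A     = {a,e,f}
  2. kA    = {a,b,e,f}
  3. cA    = {g,d,h,b}
  4. ckA   = {g,d,h}
  5. kcA   = {g,d,h,b,e,f}
  6. ckcA  = {a}
  7. kckcA = {a,b,e}
  8. ckckcA = {g,d,h,f}
k, c of each give nothing new

8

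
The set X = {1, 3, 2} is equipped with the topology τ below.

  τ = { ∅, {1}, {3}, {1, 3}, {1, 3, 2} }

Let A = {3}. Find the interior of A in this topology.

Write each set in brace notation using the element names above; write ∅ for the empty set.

opens ⊆ A: ∅, {3}; union → int = {3}

{3}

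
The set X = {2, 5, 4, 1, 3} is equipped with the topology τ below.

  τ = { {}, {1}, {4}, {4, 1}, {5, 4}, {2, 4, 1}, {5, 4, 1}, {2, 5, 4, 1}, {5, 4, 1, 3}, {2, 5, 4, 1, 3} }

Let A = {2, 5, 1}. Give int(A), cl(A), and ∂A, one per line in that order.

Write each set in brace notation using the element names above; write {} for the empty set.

int(A) = {1}
cl(A)  = {2, 5, 1, 3}
∂A     = {2, 5, 3}

interior: largest open inside A is {1} (from {}, {1})
cl via duality: int({4, 3}) = {4}, so X∖{4} = {2, 5, 1, 3}
cl∖int = {2, 5, 3}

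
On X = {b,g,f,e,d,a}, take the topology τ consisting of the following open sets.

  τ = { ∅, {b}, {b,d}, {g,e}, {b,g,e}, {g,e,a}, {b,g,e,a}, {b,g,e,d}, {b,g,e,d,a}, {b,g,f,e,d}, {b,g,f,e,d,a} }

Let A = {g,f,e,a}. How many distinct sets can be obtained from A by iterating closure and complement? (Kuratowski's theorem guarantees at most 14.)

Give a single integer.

4

X∖A={b,d}, int(X∖A)={b,d}, hence cl(A)={g,f,e,a}
Orbit (k=closure, c=complement):
  1. A     = {g,f,e,a}
  2. cA    = {b,d}
  3. kcA   = {b,f,d}
  4. ckcA  = {g,e,a}
(closed under both — stop)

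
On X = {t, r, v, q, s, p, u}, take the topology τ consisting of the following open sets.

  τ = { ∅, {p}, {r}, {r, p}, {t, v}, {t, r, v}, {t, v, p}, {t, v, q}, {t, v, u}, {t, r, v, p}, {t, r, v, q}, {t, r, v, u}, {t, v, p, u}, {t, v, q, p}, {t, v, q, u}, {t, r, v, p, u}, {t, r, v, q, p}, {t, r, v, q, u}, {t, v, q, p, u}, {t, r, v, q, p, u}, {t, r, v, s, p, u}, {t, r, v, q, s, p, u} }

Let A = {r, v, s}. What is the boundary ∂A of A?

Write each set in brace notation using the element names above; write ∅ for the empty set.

{t, v, q, s, u}

interior: largest open inside A is {r} (from ∅, {r})
cl via duality: int({t, q, p, u}) = {p}, so X∖{p} = {t, r, v, q, s, u}
cl∖int = {t, v, q, s, u}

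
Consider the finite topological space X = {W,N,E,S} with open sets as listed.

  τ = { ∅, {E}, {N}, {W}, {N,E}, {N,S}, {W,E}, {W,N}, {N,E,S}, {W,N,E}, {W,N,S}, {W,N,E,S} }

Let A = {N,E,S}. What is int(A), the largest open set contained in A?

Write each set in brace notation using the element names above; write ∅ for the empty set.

{N,E,S}

opens ⊆ A: ∅, {N}, {E}, {N,S}, {N,E}, {N,E,S}; union → int = {N,E,S}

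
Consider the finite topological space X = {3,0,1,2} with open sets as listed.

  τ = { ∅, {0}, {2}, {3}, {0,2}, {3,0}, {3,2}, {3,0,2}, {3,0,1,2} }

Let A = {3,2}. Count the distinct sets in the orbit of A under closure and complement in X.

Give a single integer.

cl via duality: int({0,1}) = {0}, so X∖{0} = {3,1,2}
Write k for closure, c for complement:
  1. A     = {3,2}
  2. kA    = {3,1,2}
  3. cA    = {0,1}
  4. ckA   = {0}
applying k or c yields no new set

4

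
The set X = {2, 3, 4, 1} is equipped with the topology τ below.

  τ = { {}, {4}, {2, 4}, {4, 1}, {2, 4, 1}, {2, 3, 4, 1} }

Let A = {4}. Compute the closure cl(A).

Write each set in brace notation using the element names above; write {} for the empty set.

X∖A={2, 3, 1}, int(X∖A)={}, hence cl(A)={2, 3, 4, 1}

{2, 3, 4, 1}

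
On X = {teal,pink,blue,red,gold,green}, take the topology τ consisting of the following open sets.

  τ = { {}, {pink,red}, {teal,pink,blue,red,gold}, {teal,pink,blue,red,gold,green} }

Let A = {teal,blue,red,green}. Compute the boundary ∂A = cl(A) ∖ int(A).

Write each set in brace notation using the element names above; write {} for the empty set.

interior: largest open inside A is {} (from {})
cl via duality: int({pink,gold}) = {}, so X∖{} = {teal,pink,blue,red,gold,green}
cl∖int = {teal,pink,blue,red,gold,green}

{teal,pink,blue,red,gold,green}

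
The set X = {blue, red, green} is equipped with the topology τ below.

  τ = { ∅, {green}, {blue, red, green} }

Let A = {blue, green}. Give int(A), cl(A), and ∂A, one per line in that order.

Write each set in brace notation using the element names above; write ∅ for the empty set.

int(A) = {green}
cl(A)  = {blue, red, green}
∂A     = {blue, red}

interior: largest open inside A is {green} (from ∅, {green})
cl via duality: int({red}) = ∅, so X∖∅ = {blue, red, green}
cl∖int = {blue, red}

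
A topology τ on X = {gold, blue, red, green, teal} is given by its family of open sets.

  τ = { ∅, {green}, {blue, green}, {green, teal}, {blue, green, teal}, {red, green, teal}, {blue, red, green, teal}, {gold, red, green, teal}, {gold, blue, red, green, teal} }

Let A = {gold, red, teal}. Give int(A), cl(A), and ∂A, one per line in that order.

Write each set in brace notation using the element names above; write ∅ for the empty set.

open subsets of A: ∅; so int(A) = ∅
closure: X∖int(X∖A) = X∖{blue, green} = {gold, red, teal}
∂A = {gold, red, teal} minus ∅ = {gold, red, teal}

int(A) = ∅
cl(A)  = {gold, red, teal}
∂A     = {gold, red, teal}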